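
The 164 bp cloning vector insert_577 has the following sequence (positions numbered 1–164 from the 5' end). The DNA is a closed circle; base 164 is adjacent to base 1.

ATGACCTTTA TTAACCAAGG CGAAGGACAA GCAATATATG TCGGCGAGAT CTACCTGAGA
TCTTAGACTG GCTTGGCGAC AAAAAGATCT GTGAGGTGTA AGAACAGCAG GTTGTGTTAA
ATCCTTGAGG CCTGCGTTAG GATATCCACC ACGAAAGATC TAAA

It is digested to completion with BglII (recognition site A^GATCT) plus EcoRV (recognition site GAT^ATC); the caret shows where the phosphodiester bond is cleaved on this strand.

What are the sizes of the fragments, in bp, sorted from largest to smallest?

BglII sites (AGATCT) start at positions 47, 58, 85, 156.
BglII cuts after the first base of each site, so after positions 47, 58, 85, 156.
The EcoRV site (GATATC) starts at position 141.
EcoRV cuts after base 3 of each site, so after position 143.
Combined cut positions: 47, 58, 85, 143, 156.
Circular molecule, 5 cuts → 5 fragments:
  48–58 → 11 bp
  59–85 → 27 bp
  86–143 → 58 bp
  144–156 → 13 bp
  157–164 then 1–47 → 8 + 47 = 55 bp
Sorted largest to smallest: 58, 55, 27, 13, 11 bp.

58, 55, 27, 13, 11 bp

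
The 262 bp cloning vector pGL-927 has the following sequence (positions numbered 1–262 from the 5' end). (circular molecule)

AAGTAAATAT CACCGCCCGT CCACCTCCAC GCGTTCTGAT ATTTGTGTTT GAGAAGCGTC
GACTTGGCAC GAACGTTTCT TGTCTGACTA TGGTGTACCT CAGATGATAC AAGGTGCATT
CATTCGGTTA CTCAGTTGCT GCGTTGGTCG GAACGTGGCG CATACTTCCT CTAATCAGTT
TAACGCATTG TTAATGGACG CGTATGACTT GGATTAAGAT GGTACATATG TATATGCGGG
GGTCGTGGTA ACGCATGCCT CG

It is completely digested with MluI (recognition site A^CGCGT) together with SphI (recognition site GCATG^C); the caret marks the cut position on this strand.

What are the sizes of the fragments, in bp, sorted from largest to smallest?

MluI sites (ACGCGT) start at positions 29, 198.
MluI cuts after the first base of each site, so after positions 29, 198.
The SphI site (GCATGC) starts at position 253.
SphI cuts after base 5 of each site (before the last base), so after position 257.
Combined cut positions: 29, 198, 257.
Circular molecule, 3 cuts → 3 fragments:
  30–198 → 169 bp
  199–257 → 59 bp
  258–262 then 1–29 → 5 + 29 = 34 bp
Sorted largest to smallest: 169, 59, 34 bp.

169, 59, 34 bp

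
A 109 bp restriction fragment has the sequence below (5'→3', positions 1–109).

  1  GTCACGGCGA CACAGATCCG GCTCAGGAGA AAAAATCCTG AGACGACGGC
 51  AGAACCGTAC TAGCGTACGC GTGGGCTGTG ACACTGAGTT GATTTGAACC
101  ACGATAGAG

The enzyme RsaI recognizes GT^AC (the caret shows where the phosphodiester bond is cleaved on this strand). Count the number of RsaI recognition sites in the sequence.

GTAC occurs starting at positions 57, 65.
RsaI cuts at 2 sites.

2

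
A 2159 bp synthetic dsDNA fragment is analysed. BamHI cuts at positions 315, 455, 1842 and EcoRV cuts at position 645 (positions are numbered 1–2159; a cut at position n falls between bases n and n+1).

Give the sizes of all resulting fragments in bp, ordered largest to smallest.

1197, 317, 315, 190, 140 bp

Combined cut positions (sorted): 315, 455, 645, 1842.
Linear molecule, 4 cuts → 5 fragments:
  315 − 0 = 315 bp
  455 − 315 = 140 bp
  645 − 455 = 190 bp
  1842 − 645 = 1197 bp
  2159 − 1842 = 317 bp
Sorted largest to smallest: 1197, 317, 315, 190, 140 bp.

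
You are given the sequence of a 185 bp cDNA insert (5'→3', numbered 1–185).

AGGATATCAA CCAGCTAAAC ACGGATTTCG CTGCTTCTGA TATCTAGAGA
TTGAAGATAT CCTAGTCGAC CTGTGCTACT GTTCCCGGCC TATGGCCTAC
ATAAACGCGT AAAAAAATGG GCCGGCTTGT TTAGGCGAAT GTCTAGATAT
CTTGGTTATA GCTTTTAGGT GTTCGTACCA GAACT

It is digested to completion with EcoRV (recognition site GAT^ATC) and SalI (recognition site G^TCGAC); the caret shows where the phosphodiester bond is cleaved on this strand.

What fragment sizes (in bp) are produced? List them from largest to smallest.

83, 37, 36, 17, 7, 5 bp

EcoRV sites (GATATC) start at positions 3, 39, 56, 146.
EcoRV cuts after base 3 of each site, so after positions 5, 41, 58, 148.
The SalI site (GTCGAC) starts at position 65.
SalI cuts after the first base of each site, so after position 65.
Combined cut positions: 5, 41, 58, 65, 148.
Linear molecule, 5 cuts → 6 fragments:
  1–5 → 5 bp
  6–41 → 36 bp
  42–58 → 17 bp
  59–65 → 7 bp
  66–148 → 83 bp
  149–185 → 37 bp
Sorted largest to smallest: 83, 37, 36, 17, 7, 5 bp.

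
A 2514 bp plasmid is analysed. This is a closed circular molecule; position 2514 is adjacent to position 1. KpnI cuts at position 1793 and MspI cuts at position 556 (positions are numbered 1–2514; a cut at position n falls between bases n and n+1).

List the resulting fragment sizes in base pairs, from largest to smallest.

Combined cut positions (sorted): 556, 1793.
Circular molecule, 2 cuts → 2 fragments:
  1793 − 556 = 1237 bp
  wrap: 2514 − 1793 + 556 = 1277 bp
Sorted largest to smallest: 1277, 1237 bp.

1277, 1237 bp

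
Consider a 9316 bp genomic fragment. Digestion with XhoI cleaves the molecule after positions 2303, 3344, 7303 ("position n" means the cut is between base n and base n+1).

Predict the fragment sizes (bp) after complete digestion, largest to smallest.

3959, 2303, 2013, 1041 bp

Linear molecule, 3 cuts → 4 fragments:
  2303 − 0 = 2303 bp
  3344 − 2303 = 1041 bp
  7303 − 3344 = 3959 bp
  9316 − 7303 = 2013 bp
Sorted largest to smallest: 3959, 2303, 2013, 1041 bp.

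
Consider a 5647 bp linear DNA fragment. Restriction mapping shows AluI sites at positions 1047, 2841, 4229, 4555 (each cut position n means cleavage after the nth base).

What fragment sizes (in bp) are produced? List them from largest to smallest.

Linear molecule, 4 cuts → 5 fragments:
  1047 − 0 = 1047 bp
  2841 − 1047 = 1794 bp
  4229 − 2841 = 1388 bp
  4555 − 4229 = 326 bp
  5647 − 4555 = 1092 bp
Sorted largest to smallest: 1794, 1388, 1092, 1047, 326 bp.

1794, 1388, 1092, 1047, 326 bp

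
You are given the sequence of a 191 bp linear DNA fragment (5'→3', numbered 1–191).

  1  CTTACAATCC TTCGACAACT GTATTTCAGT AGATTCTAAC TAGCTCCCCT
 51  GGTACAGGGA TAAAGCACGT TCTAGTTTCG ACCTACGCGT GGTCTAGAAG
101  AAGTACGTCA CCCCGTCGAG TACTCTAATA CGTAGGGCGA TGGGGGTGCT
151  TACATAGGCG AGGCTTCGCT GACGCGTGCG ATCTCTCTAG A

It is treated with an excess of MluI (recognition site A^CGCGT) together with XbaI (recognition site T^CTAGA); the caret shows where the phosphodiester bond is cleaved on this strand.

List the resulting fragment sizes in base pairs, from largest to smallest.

MluI sites (ACGCGT) start at positions 85, 172.
MluI cuts after the first base of each site, so after positions 85, 172.
XbaI sites (TCTAGA) start at positions 93, 186.
XbaI cuts after the first base of each site, so after positions 93, 186.
Combined cut positions: 85, 93, 172, 186.
Linear molecule, 4 cuts → 5 fragments:
  1–85 → 85 bp
  86–93 → 8 bp
  94–172 → 79 bp
  173–186 → 14 bp
  187–191 → 5 bp
Sorted largest to smallest: 85, 79, 14, 8, 5 bp.

85, 79, 14, 8, 5 bp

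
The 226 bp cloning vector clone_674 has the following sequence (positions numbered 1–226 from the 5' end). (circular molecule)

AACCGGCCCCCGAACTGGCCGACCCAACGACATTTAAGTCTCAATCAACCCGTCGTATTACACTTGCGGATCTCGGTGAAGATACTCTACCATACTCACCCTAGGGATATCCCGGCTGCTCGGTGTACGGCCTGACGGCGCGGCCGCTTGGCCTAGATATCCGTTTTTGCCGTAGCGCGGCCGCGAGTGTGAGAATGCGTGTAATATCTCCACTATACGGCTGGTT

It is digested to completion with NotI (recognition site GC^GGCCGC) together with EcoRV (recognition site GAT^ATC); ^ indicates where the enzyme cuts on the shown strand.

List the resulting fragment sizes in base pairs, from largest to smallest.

NotI sites (GCGGCCGC) start at positions 140, 177.
NotI cuts after base 2 of each site, so after positions 141, 178.
EcoRV sites (GATATC) start at positions 106, 156.
EcoRV cuts after base 3 of each site, so after positions 108, 158.
Combined cut positions: 108, 141, 158, 178.
Circular molecule, 4 cuts → 4 fragments:
  109–141 → 33 bp
  142–158 → 17 bp
  159–178 → 20 bp
  179–226 then 1–108 → 48 + 108 = 156 bp
Sorted largest to smallest: 156, 33, 20, 17 bp.

156, 33, 20, 17 bp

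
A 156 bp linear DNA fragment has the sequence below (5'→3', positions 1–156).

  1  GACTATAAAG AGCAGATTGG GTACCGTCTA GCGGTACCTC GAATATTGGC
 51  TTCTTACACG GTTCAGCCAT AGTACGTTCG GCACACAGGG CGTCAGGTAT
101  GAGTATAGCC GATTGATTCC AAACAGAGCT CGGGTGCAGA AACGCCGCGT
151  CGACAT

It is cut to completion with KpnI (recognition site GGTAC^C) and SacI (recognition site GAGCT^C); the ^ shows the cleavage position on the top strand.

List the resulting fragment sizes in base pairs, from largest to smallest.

KpnI sites (GGTACC) start at positions 20, 33.
KpnI cuts after base 5 of each site (before the last base), so after positions 24, 37.
The SacI site (GAGCTC) starts at position 126.
SacI cuts after base 5 of each site (before the last base), so after position 130.
Combined cut positions: 24, 37, 130.
Linear molecule, 3 cuts → 4 fragments:
  1–24 → 24 bp
  25–37 → 13 bp
  38–130 → 93 bp
  131–156 → 26 bp
Sorted largest to smallest: 93, 26, 24, 13 bp.

93, 26, 24, 13 bp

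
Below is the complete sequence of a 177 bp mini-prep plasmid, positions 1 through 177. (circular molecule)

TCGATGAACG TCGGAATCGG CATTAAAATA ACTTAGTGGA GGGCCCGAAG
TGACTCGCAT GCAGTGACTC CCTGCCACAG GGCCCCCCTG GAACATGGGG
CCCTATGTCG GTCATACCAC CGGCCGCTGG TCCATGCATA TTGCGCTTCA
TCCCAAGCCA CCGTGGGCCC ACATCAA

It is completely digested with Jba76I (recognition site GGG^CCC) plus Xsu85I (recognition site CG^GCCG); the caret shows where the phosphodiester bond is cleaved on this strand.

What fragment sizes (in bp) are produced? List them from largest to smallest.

Jba76I sites (GGGCCC) start at positions 41, 80, 98, 165.
Jba76I cuts after base 3 of each site, so after positions 43, 82, 100, 167.
The Xsu85I site (CGGCCG) starts at position 121.
Xsu85I cuts after base 2 of each site, so after position 122.
Combined cut positions: 43, 82, 100, 122, 167.
Circular molecule, 5 cuts → 5 fragments:
  44–82 → 39 bp
  83–100 → 18 bp
  101–122 → 22 bp
  123–167 → 45 bp
  168–177 then 1–43 → 10 + 43 = 53 bp
Sorted largest to smallest: 53, 45, 39, 22, 18 bp.

53, 45, 39, 22, 18 bp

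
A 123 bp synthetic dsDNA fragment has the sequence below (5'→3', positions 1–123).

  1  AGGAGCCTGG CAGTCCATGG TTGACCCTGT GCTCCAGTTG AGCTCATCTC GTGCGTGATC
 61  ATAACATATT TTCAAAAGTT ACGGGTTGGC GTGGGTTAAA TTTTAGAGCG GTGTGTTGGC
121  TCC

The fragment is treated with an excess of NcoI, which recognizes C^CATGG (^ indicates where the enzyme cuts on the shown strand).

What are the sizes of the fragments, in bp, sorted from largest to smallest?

108, 15 bp

The NcoI site (CCATGG) starts at position 15.
NcoI cuts after the first base of each site, so after position 15.
Linear molecule, 1 cut → 2 fragments:
  1–15 → 15 bp
  16–123 → 108 bp
Sorted largest to smallest: 108, 15 bp.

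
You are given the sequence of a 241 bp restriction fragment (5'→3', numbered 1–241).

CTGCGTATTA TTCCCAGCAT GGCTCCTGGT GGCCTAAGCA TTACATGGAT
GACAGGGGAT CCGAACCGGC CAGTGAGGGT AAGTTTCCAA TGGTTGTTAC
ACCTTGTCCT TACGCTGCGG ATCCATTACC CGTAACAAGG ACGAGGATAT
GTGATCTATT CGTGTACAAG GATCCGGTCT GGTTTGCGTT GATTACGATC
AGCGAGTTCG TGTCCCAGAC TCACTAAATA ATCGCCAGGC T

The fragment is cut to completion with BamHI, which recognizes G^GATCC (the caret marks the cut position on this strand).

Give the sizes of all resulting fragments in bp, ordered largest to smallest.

71, 62, 57, 51 bp

BamHI sites (GGATCC) start at positions 57, 119, 170.
BamHI cuts after the first base of each site, so after positions 57, 119, 170.
Linear molecule, 3 cuts → 4 fragments:
  1–57 → 57 bp
  58–119 → 62 bp
  120–170 → 51 bp
  171–241 → 71 bp
Sorted largest to smallest: 71, 62, 57, 51 bp.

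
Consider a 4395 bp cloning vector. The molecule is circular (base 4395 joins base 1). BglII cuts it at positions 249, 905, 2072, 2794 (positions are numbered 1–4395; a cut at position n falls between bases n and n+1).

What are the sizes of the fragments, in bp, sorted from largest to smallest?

1850, 1167, 722, 656 bp

Circular molecule, 4 cuts → 4 fragments:
  905 − 249 = 656 bp
  2072 − 905 = 1167 bp
  2794 − 2072 = 722 bp
  wrap: 4395 − 2794 + 249 = 1850 bp
Sorted largest to smallest: 1850, 1167, 722, 656 bp.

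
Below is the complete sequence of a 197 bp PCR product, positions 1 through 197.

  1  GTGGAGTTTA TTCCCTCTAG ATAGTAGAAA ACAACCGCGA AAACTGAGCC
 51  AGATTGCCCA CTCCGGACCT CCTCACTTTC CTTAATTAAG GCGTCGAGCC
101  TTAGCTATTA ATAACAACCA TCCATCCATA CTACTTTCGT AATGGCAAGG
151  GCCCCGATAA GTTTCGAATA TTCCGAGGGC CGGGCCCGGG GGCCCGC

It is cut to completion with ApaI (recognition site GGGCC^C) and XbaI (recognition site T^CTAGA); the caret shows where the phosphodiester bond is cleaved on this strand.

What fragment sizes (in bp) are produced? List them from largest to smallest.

137, 33, 16, 8, 3 bp

ApaI sites (GGGCCC) start at positions 149, 182, 190.
ApaI cuts after base 5 of each site (before the last base), so after positions 153, 186, 194.
The XbaI site (TCTAGA) starts at position 16.
XbaI cuts after the first base of each site, so after position 16.
Combined cut positions: 16, 153, 186, 194.
Linear molecule, 4 cuts → 5 fragments:
  1–16 → 16 bp
  17–153 → 137 bp
  154–186 → 33 bp
  187–194 → 8 bp
  195–197 → 3 bp
Sorted largest to smallest: 137, 33, 16, 8, 3 bp.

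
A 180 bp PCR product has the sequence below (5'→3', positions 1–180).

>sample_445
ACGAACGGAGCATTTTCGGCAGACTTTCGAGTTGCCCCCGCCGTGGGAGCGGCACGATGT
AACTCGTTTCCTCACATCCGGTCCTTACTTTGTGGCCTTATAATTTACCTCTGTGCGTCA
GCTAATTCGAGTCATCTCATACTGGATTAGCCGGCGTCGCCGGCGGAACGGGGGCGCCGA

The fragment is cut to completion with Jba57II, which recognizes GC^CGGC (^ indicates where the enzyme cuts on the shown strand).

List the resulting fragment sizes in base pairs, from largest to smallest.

151, 20, 9 bp

Jba57II sites (GCCGGC) start at positions 150, 159.
Jba57II cuts after base 2 of each site, so after positions 151, 160.
Linear molecule, 2 cuts → 3 fragments:
  1–151 → 151 bp
  152–160 → 9 bp
  161–180 → 20 bp
Sorted largest to smallest: 151, 20, 9 bp.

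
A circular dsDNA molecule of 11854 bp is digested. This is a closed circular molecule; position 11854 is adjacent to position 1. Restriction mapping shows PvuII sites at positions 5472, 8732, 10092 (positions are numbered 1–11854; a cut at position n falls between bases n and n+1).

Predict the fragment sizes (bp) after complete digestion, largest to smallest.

7234, 3260, 1360 bp

Circular molecule, 3 cuts → 3 fragments:
  8732 − 5472 = 3260 bp
  10092 − 8732 = 1360 bp
  wrap: 11854 − 10092 + 5472 = 7234 bp
Sorted largest to smallest: 7234, 3260, 1360 bp.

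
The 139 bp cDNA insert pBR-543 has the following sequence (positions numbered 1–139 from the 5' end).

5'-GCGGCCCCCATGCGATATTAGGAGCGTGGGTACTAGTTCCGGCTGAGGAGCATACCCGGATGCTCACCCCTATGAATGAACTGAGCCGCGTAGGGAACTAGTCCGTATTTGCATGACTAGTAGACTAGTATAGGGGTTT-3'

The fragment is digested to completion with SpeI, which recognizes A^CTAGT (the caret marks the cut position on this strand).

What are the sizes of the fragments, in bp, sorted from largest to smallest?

65, 32, 19, 15, 8 bp

SpeI sites (ACTAGT) start at positions 32, 97, 116, 124.
SpeI cuts after the first base of each site, so after positions 32, 97, 116, 124.
Linear molecule, 4 cuts → 5 fragments:
  1–32 → 32 bp
  33–97 → 65 bp
  98–116 → 19 bp
  117–124 → 8 bp
  125–139 → 15 bp
Sorted largest to smallest: 65, 32, 19, 15, 8 bp.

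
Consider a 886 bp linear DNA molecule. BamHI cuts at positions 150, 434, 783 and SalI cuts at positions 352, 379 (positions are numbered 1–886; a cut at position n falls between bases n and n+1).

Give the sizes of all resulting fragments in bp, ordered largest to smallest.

Combined cut positions (sorted): 150, 352, 379, 434, 783.
Linear molecule, 5 cuts → 6 fragments:
  150 − 0 = 150 bp
  352 − 150 = 202 bp
  379 − 352 = 27 bp
  434 − 379 = 55 bp
  783 − 434 = 349 bp
  886 − 783 = 103 bp
Sorted largest to smallest: 349, 202, 150, 103, 55, 27 bp.

349, 202, 150, 103, 55, 27 bp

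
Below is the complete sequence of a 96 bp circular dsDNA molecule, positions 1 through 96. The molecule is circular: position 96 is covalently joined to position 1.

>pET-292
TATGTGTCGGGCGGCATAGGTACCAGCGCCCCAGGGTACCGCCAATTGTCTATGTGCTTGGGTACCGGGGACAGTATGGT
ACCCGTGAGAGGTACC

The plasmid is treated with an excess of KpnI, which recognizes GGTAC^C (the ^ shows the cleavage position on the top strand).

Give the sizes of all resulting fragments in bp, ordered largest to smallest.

KpnI sites (GGTACC) start at positions 19, 35, 61, 78, 91.
KpnI cuts after base 5 of each site (before the last base), so after positions 23, 39, 65, 82, 95.
Circular molecule, 5 cuts → 5 fragments:
  24–39 → 16 bp
  40–65 → 26 bp
  66–82 → 17 bp
  83–95 → 13 bp
  96–96 then 1–23 → 1 + 23 = 24 bp
Sorted largest to smallest: 26, 24, 17, 16, 13 bp.

26, 24, 17, 16, 13 bp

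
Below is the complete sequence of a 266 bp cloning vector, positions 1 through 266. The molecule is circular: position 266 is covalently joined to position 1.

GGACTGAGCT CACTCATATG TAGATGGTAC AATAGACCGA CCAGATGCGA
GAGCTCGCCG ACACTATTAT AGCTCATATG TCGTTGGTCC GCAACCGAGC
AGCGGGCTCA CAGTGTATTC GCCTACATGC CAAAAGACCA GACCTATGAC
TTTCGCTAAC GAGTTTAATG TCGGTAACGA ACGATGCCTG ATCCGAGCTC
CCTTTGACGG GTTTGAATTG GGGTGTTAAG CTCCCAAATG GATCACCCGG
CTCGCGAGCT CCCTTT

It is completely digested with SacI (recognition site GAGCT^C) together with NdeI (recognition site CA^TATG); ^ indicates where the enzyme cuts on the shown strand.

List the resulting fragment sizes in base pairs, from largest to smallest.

123, 61, 39, 21, 16, 6 bp

SacI sites (GAGCTC) start at positions 6, 51, 195, 256.
SacI cuts after base 5 of each site (before the last base), so after positions 10, 55, 199, 260.
NdeI sites (CATATG) start at positions 15, 75.
NdeI cuts after base 2 of each site, so after positions 16, 76.
Combined cut positions: 10, 16, 55, 76, 199, 260.
Circular molecule, 6 cuts → 6 fragments:
  11–16 → 6 bp
  17–55 → 39 bp
  56–76 → 21 bp
  77–199 → 123 bp
  200–260 → 61 bp
  261–266 then 1–10 → 6 + 10 = 16 bp
Sorted largest to smallest: 123, 61, 39, 21, 16, 6 bp.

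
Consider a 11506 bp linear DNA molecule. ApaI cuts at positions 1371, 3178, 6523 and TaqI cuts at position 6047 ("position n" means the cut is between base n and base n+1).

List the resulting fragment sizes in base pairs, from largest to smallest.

4983, 2869, 1807, 1371, 476 bp

Combined cut positions (sorted): 1371, 3178, 6047, 6523.
Linear molecule, 4 cuts → 5 fragments:
  1371 − 0 = 1371 bp
  3178 − 1371 = 1807 bp
  6047 − 3178 = 2869 bp
  6523 − 6047 = 476 bp
  11506 − 6523 = 4983 bp
Sorted largest to smallest: 4983, 2869, 1807, 1371, 476 bp.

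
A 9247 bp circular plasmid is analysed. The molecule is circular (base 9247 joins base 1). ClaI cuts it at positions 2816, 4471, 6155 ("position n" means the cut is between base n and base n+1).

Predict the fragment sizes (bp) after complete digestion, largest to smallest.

Circular molecule, 3 cuts → 3 fragments:
  4471 − 2816 = 1655 bp
  6155 − 4471 = 1684 bp
  wrap: 9247 − 6155 + 2816 = 5908 bp
Sorted largest to smallest: 5908, 1684, 1655 bp.

5908, 1684, 1655 bp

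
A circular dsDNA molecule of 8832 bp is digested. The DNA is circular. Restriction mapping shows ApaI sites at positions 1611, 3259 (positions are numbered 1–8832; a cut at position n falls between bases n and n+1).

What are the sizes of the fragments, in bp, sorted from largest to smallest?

Circular molecule, 2 cuts → 2 fragments:
  3259 − 1611 = 1648 bp
  wrap: 8832 − 3259 + 1611 = 7184 bp
Sorted largest to smallest: 7184, 1648 bp.

7184, 1648 bp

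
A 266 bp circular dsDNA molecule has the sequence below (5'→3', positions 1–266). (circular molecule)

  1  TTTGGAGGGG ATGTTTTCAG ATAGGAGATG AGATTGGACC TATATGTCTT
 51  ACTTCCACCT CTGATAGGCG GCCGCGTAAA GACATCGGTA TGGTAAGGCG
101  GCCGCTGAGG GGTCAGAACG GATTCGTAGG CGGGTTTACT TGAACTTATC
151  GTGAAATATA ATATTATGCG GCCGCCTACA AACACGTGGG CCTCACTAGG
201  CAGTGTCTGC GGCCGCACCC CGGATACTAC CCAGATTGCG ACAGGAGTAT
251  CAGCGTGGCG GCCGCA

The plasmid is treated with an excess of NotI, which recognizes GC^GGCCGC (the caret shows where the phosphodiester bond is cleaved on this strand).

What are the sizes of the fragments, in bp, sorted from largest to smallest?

76, 70, 49, 41, 30 bp

NotI sites (GCGGCCGC) start at positions 68, 98, 168, 209, 258.
NotI cuts after base 2 of each site, so after positions 69, 99, 169, 210, 259.
Circular molecule, 5 cuts → 5 fragments:
  70–99 → 30 bp
  100–169 → 70 bp
  170–210 → 41 bp
  211–259 → 49 bp
  260–266 then 1–69 → 7 + 69 = 76 bp
Sorted largest to smallest: 76, 70, 49, 41, 30 bp.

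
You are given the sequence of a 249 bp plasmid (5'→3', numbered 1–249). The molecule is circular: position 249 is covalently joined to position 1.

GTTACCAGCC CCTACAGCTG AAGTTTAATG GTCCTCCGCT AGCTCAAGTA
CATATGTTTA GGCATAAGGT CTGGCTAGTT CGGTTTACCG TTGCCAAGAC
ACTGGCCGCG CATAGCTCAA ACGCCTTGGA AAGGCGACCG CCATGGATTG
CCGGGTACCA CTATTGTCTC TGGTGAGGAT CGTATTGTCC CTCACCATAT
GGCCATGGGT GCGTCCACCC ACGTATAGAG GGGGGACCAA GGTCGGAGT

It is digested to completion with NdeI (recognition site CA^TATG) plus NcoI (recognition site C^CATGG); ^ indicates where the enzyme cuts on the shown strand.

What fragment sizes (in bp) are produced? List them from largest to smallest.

98, 89, 56, 6 bp

NdeI sites (CATATG) start at positions 51, 196.
NdeI cuts after base 2 of each site, so after positions 52, 197.
NcoI sites (CCATGG) start at positions 141, 203.
NcoI cuts after the first base of each site, so after positions 141, 203.
Combined cut positions: 52, 141, 197, 203.
Circular molecule, 4 cuts → 4 fragments:
  53–141 → 89 bp
  142–197 → 56 bp
  198–203 → 6 bp
  204–249 then 1–52 → 46 + 52 = 98 bp
Sorted largest to smallest: 98, 89, 56, 6 bp.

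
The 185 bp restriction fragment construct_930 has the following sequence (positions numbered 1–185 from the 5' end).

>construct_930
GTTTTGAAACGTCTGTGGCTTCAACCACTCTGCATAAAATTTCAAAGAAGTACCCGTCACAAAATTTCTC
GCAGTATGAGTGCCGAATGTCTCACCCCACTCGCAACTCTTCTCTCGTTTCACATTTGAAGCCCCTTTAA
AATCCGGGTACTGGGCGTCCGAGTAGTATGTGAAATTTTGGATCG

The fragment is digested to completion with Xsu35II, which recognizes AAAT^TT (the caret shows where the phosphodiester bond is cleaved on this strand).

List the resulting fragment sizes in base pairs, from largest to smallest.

111, 40, 25, 9 bp

Xsu35II sites (AAATTT) start at positions 37, 62, 173.
Xsu35II cuts after base 4 of each site, so after positions 40, 65, 176.
Linear molecule, 3 cuts → 4 fragments:
  1–40 → 40 bp
  41–65 → 25 bp
  66–176 → 111 bp
  177–185 → 9 bp
Sorted largest to smallest: 111, 40, 25, 9 bp.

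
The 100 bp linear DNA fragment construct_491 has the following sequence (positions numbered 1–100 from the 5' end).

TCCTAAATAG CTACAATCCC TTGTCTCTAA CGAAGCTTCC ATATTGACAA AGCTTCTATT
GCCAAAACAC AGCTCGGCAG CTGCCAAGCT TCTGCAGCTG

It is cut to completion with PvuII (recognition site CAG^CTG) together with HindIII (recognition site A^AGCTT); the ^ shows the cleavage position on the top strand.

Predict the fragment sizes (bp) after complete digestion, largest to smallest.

33, 30, 17, 11, 6, 3 bp

PvuII sites (CAGCTG) start at positions 78, 95.
PvuII cuts after base 3 of each site, so after positions 80, 97.
HindIII sites (AAGCTT) start at positions 33, 50, 86.
HindIII cuts after the first base of each site, so after positions 33, 50, 86.
Combined cut positions: 33, 50, 80, 86, 97.
Linear molecule, 5 cuts → 6 fragments:
  1–33 → 33 bp
  34–50 → 17 bp
  51–80 → 30 bp
  81–86 → 6 bp
  87–97 → 11 bp
  98–100 → 3 bp
Sorted largest to smallest: 33, 30, 17, 11, 6, 3 bp.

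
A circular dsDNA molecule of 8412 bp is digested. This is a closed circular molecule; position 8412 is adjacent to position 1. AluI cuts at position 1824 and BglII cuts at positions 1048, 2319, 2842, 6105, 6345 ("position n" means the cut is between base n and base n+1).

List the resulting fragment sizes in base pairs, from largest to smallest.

Combined cut positions (sorted): 1048, 1824, 2319, 2842, 6105, 6345.
Circular molecule, 6 cuts → 6 fragments:
  1824 − 1048 = 776 bp
  2319 − 1824 = 495 bp
  2842 − 2319 = 523 bp
  6105 − 2842 = 3263 bp
  6345 − 6105 = 240 bp
  wrap: 8412 − 6345 + 1048 = 3115 bp
Sorted largest to smallest: 3263, 3115, 776, 523, 495, 240 bp.

3263, 3115, 776, 523, 495, 240 bp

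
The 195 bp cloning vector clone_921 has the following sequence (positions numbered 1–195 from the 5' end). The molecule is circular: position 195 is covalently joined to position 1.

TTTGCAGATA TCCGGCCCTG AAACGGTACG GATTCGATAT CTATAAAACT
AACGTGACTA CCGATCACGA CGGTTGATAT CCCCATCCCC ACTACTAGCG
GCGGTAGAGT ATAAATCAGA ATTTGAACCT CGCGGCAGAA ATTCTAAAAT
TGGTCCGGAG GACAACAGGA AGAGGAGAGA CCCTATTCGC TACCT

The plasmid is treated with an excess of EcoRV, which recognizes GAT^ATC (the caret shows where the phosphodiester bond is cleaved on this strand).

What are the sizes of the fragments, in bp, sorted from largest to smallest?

EcoRV sites (GATATC) start at positions 7, 36, 76.
EcoRV cuts after base 3 of each site, so after positions 9, 38, 78.
Circular molecule, 3 cuts → 3 fragments:
  10–38 → 29 bp
  39–78 → 40 bp
  79–195 then 1–9 → 117 + 9 = 126 bp
Sorted largest to smallest: 126, 40, 29 bp.

126, 40, 29 bp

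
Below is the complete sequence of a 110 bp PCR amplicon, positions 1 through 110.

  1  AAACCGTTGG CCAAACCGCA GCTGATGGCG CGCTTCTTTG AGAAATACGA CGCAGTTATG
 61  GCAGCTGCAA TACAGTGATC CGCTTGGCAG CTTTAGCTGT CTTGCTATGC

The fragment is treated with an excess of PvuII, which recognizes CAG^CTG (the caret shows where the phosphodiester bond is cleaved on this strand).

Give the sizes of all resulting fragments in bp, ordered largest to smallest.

46, 43, 21 bp

PvuII sites (CAGCTG) start at positions 19, 62.
PvuII cuts after base 3 of each site, so after positions 21, 64.
Linear molecule, 2 cuts → 3 fragments:
  1–21 → 21 bp
  22–64 → 43 bp
  65–110 → 46 bp
Sorted largest to smallest: 46, 43, 21 bp.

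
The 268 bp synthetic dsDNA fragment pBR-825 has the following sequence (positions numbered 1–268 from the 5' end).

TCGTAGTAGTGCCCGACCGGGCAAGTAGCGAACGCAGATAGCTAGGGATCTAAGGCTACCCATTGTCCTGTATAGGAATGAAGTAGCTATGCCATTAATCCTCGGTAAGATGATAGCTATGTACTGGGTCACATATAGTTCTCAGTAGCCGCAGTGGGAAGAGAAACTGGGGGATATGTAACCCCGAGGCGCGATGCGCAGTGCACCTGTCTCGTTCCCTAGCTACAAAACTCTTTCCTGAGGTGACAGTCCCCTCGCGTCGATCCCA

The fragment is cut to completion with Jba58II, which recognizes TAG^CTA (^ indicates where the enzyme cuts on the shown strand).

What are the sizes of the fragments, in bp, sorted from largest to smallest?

106, 46, 45, 41, 30 bp

Jba58II sites (TAGCTA) start at positions 39, 84, 114, 220.
Jba58II cuts after base 3 of each site, so after positions 41, 86, 116, 222.
Linear molecule, 4 cuts → 5 fragments:
  1–41 → 41 bp
  42–86 → 45 bp
  87–116 → 30 bp
  117–222 → 106 bp
  223–268 → 46 bp
Sorted largest to smallest: 106, 46, 45, 41, 30 bp.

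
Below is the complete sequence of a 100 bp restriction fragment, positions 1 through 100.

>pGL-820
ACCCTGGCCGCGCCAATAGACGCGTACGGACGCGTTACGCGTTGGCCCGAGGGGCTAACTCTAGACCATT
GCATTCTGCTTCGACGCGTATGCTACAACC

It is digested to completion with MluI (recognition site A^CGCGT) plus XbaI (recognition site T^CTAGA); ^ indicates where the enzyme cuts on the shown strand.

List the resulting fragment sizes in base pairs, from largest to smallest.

MluI sites (ACGCGT) start at positions 20, 30, 37, 84.
MluI cuts after the first base of each site, so after positions 20, 30, 37, 84.
The XbaI site (TCTAGA) starts at position 60.
XbaI cuts after the first base of each site, so after position 60.
Combined cut positions: 20, 30, 37, 60, 84.
Linear molecule, 5 cuts → 6 fragments:
  1–20 → 20 bp
  21–30 → 10 bp
  31–37 → 7 bp
  38–60 → 23 bp
  61–84 → 24 bp
  85–100 → 16 bp
Sorted largest to smallest: 24, 23, 20, 16, 10, 7 bp.

24, 23, 20, 16, 10, 7 bp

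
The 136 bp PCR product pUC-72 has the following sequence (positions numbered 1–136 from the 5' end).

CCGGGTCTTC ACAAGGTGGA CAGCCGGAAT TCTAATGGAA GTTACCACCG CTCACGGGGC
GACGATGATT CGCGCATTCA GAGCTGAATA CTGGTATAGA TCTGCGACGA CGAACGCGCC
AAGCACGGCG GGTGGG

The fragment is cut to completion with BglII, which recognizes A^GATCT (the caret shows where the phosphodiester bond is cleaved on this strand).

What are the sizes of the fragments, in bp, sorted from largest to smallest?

98, 38 bp

The BglII site (AGATCT) starts at position 98.
BglII cuts after the first base of each site, so after position 98.
Linear molecule, 1 cut → 2 fragments:
  1–98 → 98 bp
  99–136 → 38 bp
Sorted largest to smallest: 98, 38 bp.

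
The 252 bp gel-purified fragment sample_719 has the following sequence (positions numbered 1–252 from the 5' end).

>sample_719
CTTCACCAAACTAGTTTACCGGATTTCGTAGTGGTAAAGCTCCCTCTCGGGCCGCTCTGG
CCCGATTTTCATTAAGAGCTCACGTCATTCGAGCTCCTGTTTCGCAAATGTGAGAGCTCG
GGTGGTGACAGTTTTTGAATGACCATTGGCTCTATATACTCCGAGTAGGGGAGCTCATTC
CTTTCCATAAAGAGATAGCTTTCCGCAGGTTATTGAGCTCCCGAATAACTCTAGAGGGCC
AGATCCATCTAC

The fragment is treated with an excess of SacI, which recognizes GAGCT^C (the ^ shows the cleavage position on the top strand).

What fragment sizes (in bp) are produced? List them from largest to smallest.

80, 57, 44, 33, 23, 15 bp

SacI sites (GAGCTC) start at positions 76, 91, 114, 171, 215.
SacI cuts after base 5 of each site (before the last base), so after positions 80, 95, 118, 175, 219.
Linear molecule, 5 cuts → 6 fragments:
  1–80 → 80 bp
  81–95 → 15 bp
  96–118 → 23 bp
  119–175 → 57 bp
  176–219 → 44 bp
  220–252 → 33 bp
Sorted largest to smallest: 80, 57, 44, 33, 23, 15 bp.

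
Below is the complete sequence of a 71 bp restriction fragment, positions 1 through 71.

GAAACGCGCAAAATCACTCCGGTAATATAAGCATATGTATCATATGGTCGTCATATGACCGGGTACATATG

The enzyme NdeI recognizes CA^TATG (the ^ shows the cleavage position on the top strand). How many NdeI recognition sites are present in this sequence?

4

CATATG occurs starting at positions 32, 41, 52, 66.
NdeI cuts at 4 sites.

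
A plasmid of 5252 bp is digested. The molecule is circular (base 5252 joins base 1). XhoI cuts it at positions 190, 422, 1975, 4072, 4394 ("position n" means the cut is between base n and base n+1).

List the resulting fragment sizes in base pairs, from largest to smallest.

Circular molecule, 5 cuts → 5 fragments:
  422 − 190 = 232 bp
  1975 − 422 = 1553 bp
  4072 − 1975 = 2097 bp
  4394 − 4072 = 322 bp
  wrap: 5252 − 4394 + 190 = 1048 bp
Sorted largest to smallest: 2097, 1553, 1048, 322, 232 bp.

2097, 1553, 1048, 322, 232 bp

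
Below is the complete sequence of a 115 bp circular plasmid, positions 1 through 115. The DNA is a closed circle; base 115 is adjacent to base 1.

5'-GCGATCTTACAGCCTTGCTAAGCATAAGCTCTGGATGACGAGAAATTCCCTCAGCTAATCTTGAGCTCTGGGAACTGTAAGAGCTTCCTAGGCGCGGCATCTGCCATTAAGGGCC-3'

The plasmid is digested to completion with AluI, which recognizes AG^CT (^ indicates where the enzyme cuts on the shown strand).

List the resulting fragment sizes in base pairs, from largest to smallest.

60, 26, 18, 11 bp

AluI sites (AGCT) start at positions 27, 53, 64, 82.
AluI cuts after base 2 of each site, so after positions 28, 54, 65, 83.
Circular molecule, 4 cuts → 4 fragments:
  29–54 → 26 bp
  55–65 → 11 bp
  66–83 → 18 bp
  84–115 then 1–28 → 32 + 28 = 60 bp
Sorted largest to smallest: 60, 26, 18, 11 bp.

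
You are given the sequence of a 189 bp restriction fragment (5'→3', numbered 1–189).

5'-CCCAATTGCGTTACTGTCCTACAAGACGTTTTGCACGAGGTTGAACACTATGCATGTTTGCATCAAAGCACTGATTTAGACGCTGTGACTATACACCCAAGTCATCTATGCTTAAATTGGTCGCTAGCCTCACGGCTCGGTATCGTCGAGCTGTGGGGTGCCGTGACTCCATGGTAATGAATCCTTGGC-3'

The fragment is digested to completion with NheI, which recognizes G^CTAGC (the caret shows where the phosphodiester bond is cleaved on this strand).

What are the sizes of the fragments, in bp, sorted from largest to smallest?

The NheI site (GCTAGC) starts at position 123.
NheI cuts after the first base of each site, so after position 123.
Linear molecule, 1 cut → 2 fragments:
  1–123 → 123 bp
  124–189 → 66 bp
Sorted largest to smallest: 123, 66 bp.

123, 66 bp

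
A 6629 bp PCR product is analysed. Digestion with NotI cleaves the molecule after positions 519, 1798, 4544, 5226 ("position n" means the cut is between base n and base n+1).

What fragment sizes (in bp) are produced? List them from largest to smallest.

Linear molecule, 4 cuts → 5 fragments:
  519 − 0 = 519 bp
  1798 − 519 = 1279 bp
  4544 − 1798 = 2746 bp
  5226 − 4544 = 682 bp
  6629 − 5226 = 1403 bp
Sorted largest to smallest: 2746, 1403, 1279, 682, 519 bp.

2746, 1403, 1279, 682, 519 bp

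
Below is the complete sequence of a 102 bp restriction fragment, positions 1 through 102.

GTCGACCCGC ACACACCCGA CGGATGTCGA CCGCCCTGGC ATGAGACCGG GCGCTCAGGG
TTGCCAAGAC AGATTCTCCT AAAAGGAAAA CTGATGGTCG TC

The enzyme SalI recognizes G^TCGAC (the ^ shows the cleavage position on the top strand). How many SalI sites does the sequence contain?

GTCGAC occurs starting at positions 1, 26.
SalI cuts at 2 sites.

2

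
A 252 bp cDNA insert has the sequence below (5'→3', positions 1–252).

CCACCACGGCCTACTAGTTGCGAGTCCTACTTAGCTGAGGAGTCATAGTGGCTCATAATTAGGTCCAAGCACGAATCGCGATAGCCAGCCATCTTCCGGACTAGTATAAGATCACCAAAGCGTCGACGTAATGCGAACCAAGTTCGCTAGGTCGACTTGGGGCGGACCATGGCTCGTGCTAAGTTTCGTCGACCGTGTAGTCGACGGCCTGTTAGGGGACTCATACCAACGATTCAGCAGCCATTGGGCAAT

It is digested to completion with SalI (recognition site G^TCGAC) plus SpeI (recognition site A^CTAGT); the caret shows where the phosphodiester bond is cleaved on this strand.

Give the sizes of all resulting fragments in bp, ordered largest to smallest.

SalI sites (GTCGAC) start at positions 122, 151, 188, 200.
SalI cuts after the first base of each site, so after positions 122, 151, 188, 200.
SpeI sites (ACTAGT) start at positions 13, 100.
SpeI cuts after the first base of each site, so after positions 13, 100.
Combined cut positions: 13, 100, 122, 151, 188, 200.
Linear molecule, 6 cuts → 7 fragments:
  1–13 → 13 bp
  14–100 → 87 bp
  101–122 → 22 bp
  123–151 → 29 bp
  152–188 → 37 bp
  189–200 → 12 bp
  201–252 → 52 bp
Sorted largest to smallest: 87, 52, 37, 29, 22, 13, 12 bp.

87, 52, 37, 29, 22, 13, 12 bp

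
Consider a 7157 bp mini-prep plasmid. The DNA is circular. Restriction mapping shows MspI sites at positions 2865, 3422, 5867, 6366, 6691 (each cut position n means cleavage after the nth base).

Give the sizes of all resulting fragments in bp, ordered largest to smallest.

Circular molecule, 5 cuts → 5 fragments:
  3422 − 2865 = 557 bp
  5867 − 3422 = 2445 bp
  6366 − 5867 = 499 bp
  6691 − 6366 = 325 bp
  wrap: 7157 − 6691 + 2865 = 3331 bp
Sorted largest to smallest: 3331, 2445, 557, 499, 325 bp.

3331, 2445, 557, 499, 325 bp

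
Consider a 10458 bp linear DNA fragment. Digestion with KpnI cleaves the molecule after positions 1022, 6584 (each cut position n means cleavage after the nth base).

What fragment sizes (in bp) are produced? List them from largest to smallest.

Linear molecule, 2 cuts → 3 fragments:
  1022 − 0 = 1022 bp
  6584 − 1022 = 5562 bp
  10458 − 6584 = 3874 bp
Sorted largest to smallest: 5562, 3874, 1022 bp.

5562, 3874, 1022 bp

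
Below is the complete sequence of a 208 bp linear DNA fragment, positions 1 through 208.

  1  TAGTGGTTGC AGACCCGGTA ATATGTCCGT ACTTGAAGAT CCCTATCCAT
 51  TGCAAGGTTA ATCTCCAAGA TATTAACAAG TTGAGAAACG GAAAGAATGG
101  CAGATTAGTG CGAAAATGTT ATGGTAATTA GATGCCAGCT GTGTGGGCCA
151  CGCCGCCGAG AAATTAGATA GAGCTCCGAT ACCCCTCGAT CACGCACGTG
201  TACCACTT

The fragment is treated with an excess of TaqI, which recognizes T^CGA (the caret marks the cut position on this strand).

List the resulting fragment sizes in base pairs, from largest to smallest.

186, 22 bp

The TaqI site (TCGA) starts at position 186.
TaqI cuts after the first base of each site, so after position 186.
Linear molecule, 1 cut → 2 fragments:
  1–186 → 186 bp
  187–208 → 22 bp
Sorted largest to smallest: 186, 22 bp.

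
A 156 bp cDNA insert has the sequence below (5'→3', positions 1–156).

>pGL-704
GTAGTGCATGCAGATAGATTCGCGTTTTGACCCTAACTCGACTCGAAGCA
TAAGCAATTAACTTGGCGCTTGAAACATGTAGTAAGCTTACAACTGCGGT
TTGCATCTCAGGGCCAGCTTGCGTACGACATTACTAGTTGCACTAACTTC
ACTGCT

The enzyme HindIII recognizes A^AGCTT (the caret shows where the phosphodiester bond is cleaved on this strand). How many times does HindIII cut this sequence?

1

AAGCTT occurs starting at position 84.
HindIII cuts at 1 site.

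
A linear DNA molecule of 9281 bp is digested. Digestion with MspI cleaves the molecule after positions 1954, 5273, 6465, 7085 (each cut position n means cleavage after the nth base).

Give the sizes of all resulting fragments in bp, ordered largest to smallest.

Linear molecule, 4 cuts → 5 fragments:
  1954 − 0 = 1954 bp
  5273 − 1954 = 3319 bp
  6465 − 5273 = 1192 bp
  7085 − 6465 = 620 bp
  9281 − 7085 = 2196 bp
Sorted largest to smallest: 3319, 2196, 1954, 1192, 620 bp.

3319, 2196, 1954, 1192, 620 bp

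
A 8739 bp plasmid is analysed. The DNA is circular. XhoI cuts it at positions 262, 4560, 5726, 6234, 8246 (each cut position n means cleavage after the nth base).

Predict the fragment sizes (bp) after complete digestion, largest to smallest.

Circular molecule, 5 cuts → 5 fragments:
  4560 − 262 = 4298 bp
  5726 − 4560 = 1166 bp
  6234 − 5726 = 508 bp
  8246 − 6234 = 2012 bp
  wrap: 8739 − 8246 + 262 = 755 bp
Sorted largest to smallest: 4298, 2012, 1166, 755, 508 bp.

4298, 2012, 1166, 755, 508 bp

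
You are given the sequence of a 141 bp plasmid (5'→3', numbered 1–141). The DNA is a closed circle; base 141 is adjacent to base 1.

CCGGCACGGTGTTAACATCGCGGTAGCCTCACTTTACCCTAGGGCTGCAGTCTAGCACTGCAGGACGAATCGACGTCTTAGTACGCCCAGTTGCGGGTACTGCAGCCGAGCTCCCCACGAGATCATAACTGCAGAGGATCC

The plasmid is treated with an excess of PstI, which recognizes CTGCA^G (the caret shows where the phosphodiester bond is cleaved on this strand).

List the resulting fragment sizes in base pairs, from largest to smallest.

PstI sites (CTGCAG) start at positions 45, 58, 100, 129.
PstI cuts after base 5 of each site (before the last base), so after positions 49, 62, 104, 133.
Circular molecule, 4 cuts → 4 fragments:
  50–62 → 13 bp
  63–104 → 42 bp
  105–133 → 29 bp
  134–141 then 1–49 → 8 + 49 = 57 bp
Sorted largest to smallest: 57, 42, 29, 13 bp.

57, 42, 29, 13 bp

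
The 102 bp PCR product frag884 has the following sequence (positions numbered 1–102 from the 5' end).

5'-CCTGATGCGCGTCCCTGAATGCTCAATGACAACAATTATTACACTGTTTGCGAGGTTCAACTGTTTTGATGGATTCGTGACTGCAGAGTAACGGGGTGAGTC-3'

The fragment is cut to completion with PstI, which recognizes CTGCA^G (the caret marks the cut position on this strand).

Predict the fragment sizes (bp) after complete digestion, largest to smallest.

The PstI site (CTGCAG) starts at position 81.
PstI cuts after base 5 of each site (before the last base), so after position 85.
Linear molecule, 1 cut → 2 fragments:
  1–85 → 85 bp
  86–102 → 17 bp
Sorted largest to smallest: 85, 17 bp.

85, 17 bp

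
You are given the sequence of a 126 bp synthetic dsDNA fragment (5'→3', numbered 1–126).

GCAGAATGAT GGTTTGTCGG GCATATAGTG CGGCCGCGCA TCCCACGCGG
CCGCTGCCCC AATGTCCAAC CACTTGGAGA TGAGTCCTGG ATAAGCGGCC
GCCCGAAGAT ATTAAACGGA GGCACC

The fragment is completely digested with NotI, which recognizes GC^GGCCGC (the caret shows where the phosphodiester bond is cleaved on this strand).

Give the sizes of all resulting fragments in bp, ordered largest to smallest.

NotI sites (GCGGCCGC) start at positions 30, 47, 95.
NotI cuts after base 2 of each site, so after positions 31, 48, 96.
Linear molecule, 3 cuts → 4 fragments:
  1–31 → 31 bp
  32–48 → 17 bp
  49–96 → 48 bp
  97–126 → 30 bp
Sorted largest to smallest: 48, 31, 30, 17 bp.

48, 31, 30, 17 bp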